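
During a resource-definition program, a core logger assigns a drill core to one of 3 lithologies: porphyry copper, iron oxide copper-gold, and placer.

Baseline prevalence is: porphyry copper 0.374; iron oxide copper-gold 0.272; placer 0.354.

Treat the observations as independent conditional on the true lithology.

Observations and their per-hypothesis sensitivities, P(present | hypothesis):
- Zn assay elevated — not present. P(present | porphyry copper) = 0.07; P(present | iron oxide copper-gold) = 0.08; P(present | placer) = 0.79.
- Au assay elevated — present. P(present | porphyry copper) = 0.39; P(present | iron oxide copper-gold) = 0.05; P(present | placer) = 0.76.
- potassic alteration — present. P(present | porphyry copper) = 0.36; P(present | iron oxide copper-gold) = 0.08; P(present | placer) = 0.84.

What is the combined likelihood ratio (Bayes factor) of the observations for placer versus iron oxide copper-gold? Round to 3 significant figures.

36.4

Joint likelihood of the evidence pattern under each hypothesis (using 1 − P(present | H) for each absent observation):
  placer: (1 − 0.79) × 0.76 × 0.84 = 0.13406
  iron oxide copper-gold: (1 − 0.08) × 0.05 × 0.08 = 0.00368
Bayes factor = 0.13406 / 0.00368 ≈ 36.4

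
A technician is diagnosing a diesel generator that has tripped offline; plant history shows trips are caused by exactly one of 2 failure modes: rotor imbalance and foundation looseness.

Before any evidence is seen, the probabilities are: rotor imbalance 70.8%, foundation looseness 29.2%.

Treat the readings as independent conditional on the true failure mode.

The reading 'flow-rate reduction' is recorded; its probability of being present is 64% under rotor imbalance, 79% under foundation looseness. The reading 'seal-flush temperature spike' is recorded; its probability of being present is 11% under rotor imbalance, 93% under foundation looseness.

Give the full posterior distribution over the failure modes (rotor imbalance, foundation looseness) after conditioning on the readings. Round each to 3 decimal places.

0.189, 0.811

Multiply each prior by the joint likelihood of the reading pattern:
  rotor imbalance: 0.708 × 0.64 × 0.11 = 0.049843
  foundation looseness: 0.292 × 0.79 × 0.93 = 0.21453
The unnormalized weights sum to 0.26438.
P(rotor imbalance | evidence) = 0.049843 / 0.26438 ≈ 0.189
P(foundation looseness | evidence) = 0.21453 / 0.26438 ≈ 0.811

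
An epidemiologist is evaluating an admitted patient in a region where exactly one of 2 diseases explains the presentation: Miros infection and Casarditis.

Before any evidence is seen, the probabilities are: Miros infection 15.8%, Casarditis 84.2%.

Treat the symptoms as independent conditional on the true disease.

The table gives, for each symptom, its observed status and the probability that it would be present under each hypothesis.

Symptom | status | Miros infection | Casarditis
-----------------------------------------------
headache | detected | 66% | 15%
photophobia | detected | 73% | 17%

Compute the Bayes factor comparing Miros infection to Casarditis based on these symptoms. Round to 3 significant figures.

The Bayes factor is the ratio of the joint likelihoods of the symptom pattern under the two hypotheses.
  Miros infection: 0.66 × 0.73 = 0.4818
  Casarditis: 0.15 × 0.17 = 0.0255
Bayes factor = 0.4818 / 0.0255 ≈ 18.9

18.9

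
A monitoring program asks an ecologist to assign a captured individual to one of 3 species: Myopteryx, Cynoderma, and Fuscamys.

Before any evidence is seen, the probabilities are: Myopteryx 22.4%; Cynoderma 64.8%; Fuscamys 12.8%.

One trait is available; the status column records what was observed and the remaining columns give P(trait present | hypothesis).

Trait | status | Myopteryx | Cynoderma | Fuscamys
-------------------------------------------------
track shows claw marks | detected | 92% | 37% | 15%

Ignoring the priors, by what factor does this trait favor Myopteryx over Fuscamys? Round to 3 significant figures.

The Bayes factor is the ratio of the two likelihoods.
  Myopteryx: 0.92
  Fuscamys: 0.15
Bayes factor = 0.92 / 0.15 ≈ 6.13

6.13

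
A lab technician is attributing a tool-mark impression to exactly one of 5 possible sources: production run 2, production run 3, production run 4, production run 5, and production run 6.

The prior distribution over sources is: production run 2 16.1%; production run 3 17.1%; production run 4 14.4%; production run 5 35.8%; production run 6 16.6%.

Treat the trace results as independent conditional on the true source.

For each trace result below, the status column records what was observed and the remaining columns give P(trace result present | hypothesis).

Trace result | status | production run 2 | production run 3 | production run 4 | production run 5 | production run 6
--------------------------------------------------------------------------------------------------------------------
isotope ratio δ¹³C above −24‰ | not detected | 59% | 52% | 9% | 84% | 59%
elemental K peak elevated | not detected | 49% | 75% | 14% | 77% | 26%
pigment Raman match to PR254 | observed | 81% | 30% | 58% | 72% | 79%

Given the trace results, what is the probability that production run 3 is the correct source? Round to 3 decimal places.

0.042

By Bayes' rule with conditional independence, the unnormalized weight for each hypothesis is prior × ∏ likelihoods (using 1 − P(present | H) for each absent trace result):
  production run 2: 0.161 × (1 − 0.59) × (1 − 0.49) × 0.81 = 0.027269
  production run 3: 0.171 × (1 − 0.52) × (1 − 0.75) × 0.30 = 0.006156
  production run 4: 0.144 × (1 − 0.09) × (1 − 0.14) × 0.58 = 0.065363
  production run 5: 0.358 × (1 − 0.84) × (1 − 0.77) × 0.72 = 0.0094856
  production run 6: 0.166 × (1 − 0.59) × (1 − 0.26) × 0.79 = 0.039788
Normalizing constant Z = 0.027269 + 0.006156 + 0.065363 + 0.0094856 + 0.039788 = 0.14806.
P(production run 3 | evidence) = 0.006156 / 0.14806 ≈ 0.042.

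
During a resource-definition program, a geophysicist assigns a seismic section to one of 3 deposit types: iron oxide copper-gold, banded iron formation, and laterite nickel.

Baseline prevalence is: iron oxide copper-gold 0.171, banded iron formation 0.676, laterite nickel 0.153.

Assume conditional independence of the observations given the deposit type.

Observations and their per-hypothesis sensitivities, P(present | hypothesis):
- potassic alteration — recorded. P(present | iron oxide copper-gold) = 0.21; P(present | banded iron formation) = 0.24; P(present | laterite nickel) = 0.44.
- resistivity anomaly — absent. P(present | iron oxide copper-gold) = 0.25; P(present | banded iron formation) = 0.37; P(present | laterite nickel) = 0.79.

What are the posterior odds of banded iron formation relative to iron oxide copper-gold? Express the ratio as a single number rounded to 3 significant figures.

3.80

Posterior odds equal prior odds times the likelihood ratio; only the two competing hypotheses matter (using 1 − P(present | H) for each absent observation).
  banded iron formation: 0.676 × 0.24 × (1 − 0.37) = 0.10221
  iron oxide copper-gold: 0.171 × 0.21 × (1 − 0.25) = 0.026933
Odds(banded iron formation : iron oxide copper-gold) = 0.10221 / 0.026933 ≈ 3.80.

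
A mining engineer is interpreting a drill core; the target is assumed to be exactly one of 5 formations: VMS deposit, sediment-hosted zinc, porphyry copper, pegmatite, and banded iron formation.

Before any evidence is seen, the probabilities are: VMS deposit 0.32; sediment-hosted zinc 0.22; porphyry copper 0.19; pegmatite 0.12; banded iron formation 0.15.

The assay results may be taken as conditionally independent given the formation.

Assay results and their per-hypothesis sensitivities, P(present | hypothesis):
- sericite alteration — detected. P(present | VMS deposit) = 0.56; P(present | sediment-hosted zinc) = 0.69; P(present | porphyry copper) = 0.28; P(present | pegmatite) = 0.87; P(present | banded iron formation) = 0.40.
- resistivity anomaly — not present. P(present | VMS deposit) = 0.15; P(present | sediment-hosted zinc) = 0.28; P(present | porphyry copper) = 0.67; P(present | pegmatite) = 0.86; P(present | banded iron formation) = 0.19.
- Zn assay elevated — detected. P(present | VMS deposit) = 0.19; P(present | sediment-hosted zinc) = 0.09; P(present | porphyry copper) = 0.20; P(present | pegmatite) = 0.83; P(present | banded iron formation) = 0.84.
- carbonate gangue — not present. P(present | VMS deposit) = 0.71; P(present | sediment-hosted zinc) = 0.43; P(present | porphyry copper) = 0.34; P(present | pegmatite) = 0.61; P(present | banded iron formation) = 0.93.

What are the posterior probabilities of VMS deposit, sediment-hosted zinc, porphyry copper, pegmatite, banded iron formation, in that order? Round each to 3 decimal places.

For each hypothesis, the unnormalized posterior weight is prior × product of the assay result likelihoods (using 1 − P(present | H) for each absent assay result):
  VMS deposit: 0.32 × 0.56 × (1 − 0.15) × 0.19 × (1 − 0.71) = 0.0083928
  sediment-hosted zinc: 0.22 × 0.69 × (1 − 0.28) × 0.09 × (1 − 0.43) = 0.0056069
  porphyry copper: 0.19 × 0.28 × (1 − 0.67) × 0.20 × (1 − 0.34) = 0.0023174
  pegmatite: 0.12 × 0.87 × (1 − 0.86) × 0.83 × (1 − 0.61) = 0.0047312
  banded iron formation: 0.15 × 0.40 × (1 − 0.19) × 0.84 × (1 − 0.93) = 0.0028577
The unnormalized weights sum to 0.023906.
P(VMS deposit | evidence) = 0.0083928 / 0.023906 ≈ 0.351
P(sediment-hosted zinc | evidence) = 0.0056069 / 0.023906 ≈ 0.235
P(porphyry copper | evidence) = 0.0023174 / 0.023906 ≈ 0.097
P(pegmatite | evidence) = 0.0047312 / 0.023906 ≈ 0.198
P(banded iron formation | evidence) = 0.0028577 / 0.023906 ≈ 0.120

0.351, 0.235, 0.097, 0.198, 0.120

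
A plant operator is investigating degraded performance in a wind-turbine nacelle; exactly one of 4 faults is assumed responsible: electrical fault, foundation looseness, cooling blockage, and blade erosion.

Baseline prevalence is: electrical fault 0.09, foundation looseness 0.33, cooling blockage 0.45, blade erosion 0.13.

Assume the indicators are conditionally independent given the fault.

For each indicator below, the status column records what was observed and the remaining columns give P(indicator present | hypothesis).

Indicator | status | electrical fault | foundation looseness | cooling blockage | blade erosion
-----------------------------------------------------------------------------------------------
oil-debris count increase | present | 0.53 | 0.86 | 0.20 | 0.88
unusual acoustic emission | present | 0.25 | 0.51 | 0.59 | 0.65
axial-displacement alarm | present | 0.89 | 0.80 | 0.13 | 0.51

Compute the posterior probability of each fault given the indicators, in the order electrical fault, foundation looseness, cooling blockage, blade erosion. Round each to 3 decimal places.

By Bayes' rule with conditional independence, the unnormalized weight for each hypothesis is prior × ∏ likelihoods:
  electrical fault: 0.09 × 0.53 × 0.25 × 0.89 = 0.010613
  foundation looseness: 0.33 × 0.86 × 0.51 × 0.80 = 0.11579
  cooling blockage: 0.45 × 0.20 × 0.59 × 0.13 = 0.006903
  blade erosion: 0.13 × 0.88 × 0.65 × 0.51 = 0.037924
Normalizing constant Z = 0.010613 + 0.11579 + 0.006903 + 0.037924 = 0.17123.
P(electrical fault | evidence) = 0.010613 / 0.17123 ≈ 0.062
P(foundation looseness | evidence) = 0.11579 / 0.17123 ≈ 0.676
P(cooling blockage | evidence) = 0.006903 / 0.17123 ≈ 0.040
P(blade erosion | evidence) = 0.037924 / 0.17123 ≈ 0.221

0.062, 0.676, 0.040, 0.221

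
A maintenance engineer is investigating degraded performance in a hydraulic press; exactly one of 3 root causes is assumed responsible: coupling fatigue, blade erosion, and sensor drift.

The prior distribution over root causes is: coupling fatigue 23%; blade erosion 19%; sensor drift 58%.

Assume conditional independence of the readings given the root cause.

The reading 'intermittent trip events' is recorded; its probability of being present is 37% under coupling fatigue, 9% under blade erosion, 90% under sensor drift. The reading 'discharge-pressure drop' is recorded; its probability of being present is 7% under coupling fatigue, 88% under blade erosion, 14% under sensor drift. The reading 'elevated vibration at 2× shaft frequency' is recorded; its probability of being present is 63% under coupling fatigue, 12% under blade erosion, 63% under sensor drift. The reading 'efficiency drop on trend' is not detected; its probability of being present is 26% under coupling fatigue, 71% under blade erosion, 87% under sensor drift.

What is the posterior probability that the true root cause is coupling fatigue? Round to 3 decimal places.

For each hypothesis, the unnormalized posterior weight is prior × product of the reading likelihoods (using 1 − P(present | H) for each absent reading):
  coupling fatigue: 0.23 × 0.37 × 0.07 × 0.63 × (1 − 0.26) = 0.0027772
  blade erosion: 0.19 × 0.09 × 0.88 × 0.12 × (1 − 0.71) = 0.00052367
  sensor drift: 0.58 × 0.90 × 0.14 × 0.63 × (1 − 0.87) = 0.0059853
Normalizing constant Z = 0.0027772 + 0.00052367 + 0.0059853 = 0.0092861.
P(coupling fatigue | evidence) = 0.0027772 / 0.0092861 ≈ 0.299.

0.299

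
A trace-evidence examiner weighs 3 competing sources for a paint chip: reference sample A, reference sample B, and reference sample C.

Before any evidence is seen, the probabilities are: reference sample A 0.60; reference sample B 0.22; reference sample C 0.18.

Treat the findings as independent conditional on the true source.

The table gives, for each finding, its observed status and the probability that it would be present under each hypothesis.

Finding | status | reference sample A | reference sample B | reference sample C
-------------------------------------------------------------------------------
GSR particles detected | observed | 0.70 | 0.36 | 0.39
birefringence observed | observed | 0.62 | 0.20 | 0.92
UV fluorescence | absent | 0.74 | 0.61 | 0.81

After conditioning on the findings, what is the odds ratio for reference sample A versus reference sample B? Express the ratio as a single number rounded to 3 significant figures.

11.0

Unnormalized posterior weight (prior times the finding likelihoods) for each of the two hypotheses (using 1 − P(present | H) for each absent finding):
  reference sample A: 0.60 × 0.70 × 0.62 × (1 − 0.74) = 0.067704
  reference sample B: 0.22 × 0.36 × 0.20 × (1 − 0.61) = 0.0061776
Odds(reference sample A : reference sample B) = 0.067704 / 0.0061776 ≈ 11.0.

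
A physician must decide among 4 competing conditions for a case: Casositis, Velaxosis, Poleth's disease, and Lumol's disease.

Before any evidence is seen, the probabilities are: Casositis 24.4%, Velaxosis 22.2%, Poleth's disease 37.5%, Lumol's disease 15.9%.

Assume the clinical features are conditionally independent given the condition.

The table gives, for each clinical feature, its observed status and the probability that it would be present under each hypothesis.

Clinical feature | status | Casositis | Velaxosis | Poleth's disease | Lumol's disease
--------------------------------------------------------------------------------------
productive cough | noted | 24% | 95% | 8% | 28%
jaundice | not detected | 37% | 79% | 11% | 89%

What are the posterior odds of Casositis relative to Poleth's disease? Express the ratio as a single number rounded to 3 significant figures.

1.38

Unnormalized posterior weight (prior times the clinical feature likelihoods) for each of the two hypotheses (using 1 − P(present | H) for each absent clinical feature):
  Casositis: 0.244 × 0.24 × (1 − 0.37) = 0.036893
  Poleth's disease: 0.375 × 0.08 × (1 − 0.11) = 0.0267
Posterior odds = 0.036893 / 0.0267 ≈ 1.38.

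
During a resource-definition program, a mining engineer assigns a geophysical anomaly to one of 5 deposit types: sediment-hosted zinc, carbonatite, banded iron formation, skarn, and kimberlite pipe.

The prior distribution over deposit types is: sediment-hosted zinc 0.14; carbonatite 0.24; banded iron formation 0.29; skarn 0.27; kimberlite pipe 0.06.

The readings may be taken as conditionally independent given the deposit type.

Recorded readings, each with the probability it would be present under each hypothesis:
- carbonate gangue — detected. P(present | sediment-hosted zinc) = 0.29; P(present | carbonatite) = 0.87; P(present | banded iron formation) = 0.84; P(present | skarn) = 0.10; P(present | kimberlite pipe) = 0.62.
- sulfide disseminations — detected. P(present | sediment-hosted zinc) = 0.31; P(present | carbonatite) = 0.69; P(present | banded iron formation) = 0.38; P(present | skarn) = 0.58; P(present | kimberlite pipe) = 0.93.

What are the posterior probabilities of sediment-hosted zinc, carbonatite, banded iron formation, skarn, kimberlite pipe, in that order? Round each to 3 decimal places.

0.042, 0.481, 0.309, 0.052, 0.116

By Bayes' rule with conditional independence, the unnormalized weight for each hypothesis is prior × ∏ likelihoods:
  sediment-hosted zinc: 0.14 × 0.29 × 0.31 = 0.012586
  carbonatite: 0.24 × 0.87 × 0.69 = 0.14407
  banded iron formation: 0.29 × 0.84 × 0.38 = 0.092568
  skarn: 0.27 × 0.10 × 0.58 = 0.01566
  kimberlite pipe: 0.06 × 0.62 × 0.93 = 0.034596
The unnormalized weights sum to 0.29948.
P(sediment-hosted zinc | evidence) = 0.012586 / 0.29948 ≈ 0.042
P(carbonatite | evidence) = 0.14407 / 0.29948 ≈ 0.481
P(banded iron formation | evidence) = 0.092568 / 0.29948 ≈ 0.309
P(skarn | evidence) = 0.01566 / 0.29948 ≈ 0.052
P(kimberlite pipe | evidence) = 0.034596 / 0.29948 ≈ 0.116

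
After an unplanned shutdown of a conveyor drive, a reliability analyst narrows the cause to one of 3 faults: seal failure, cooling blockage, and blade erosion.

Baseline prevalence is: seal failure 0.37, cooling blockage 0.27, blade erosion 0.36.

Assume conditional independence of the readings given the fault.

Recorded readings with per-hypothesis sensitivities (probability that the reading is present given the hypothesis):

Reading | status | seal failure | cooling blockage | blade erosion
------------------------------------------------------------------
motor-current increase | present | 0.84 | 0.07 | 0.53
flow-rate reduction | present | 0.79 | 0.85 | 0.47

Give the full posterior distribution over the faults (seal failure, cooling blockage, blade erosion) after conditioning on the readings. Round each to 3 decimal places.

Multiply each prior by the joint likelihood of the reading pattern:
  seal failure: 0.37 × 0.84 × 0.79 = 0.24553
  cooling blockage: 0.27 × 0.07 × 0.85 = 0.016065
  blade erosion: 0.36 × 0.53 × 0.47 = 0.089676
Normalizing constant Z = 0.24553 + 0.016065 + 0.089676 = 0.35127.
P(seal failure | evidence) = 0.24553 / 0.35127 ≈ 0.699
P(cooling blockage | evidence) = 0.016065 / 0.35127 ≈ 0.046
P(blade erosion | evidence) = 0.089676 / 0.35127 ≈ 0.255

0.699, 0.046, 0.255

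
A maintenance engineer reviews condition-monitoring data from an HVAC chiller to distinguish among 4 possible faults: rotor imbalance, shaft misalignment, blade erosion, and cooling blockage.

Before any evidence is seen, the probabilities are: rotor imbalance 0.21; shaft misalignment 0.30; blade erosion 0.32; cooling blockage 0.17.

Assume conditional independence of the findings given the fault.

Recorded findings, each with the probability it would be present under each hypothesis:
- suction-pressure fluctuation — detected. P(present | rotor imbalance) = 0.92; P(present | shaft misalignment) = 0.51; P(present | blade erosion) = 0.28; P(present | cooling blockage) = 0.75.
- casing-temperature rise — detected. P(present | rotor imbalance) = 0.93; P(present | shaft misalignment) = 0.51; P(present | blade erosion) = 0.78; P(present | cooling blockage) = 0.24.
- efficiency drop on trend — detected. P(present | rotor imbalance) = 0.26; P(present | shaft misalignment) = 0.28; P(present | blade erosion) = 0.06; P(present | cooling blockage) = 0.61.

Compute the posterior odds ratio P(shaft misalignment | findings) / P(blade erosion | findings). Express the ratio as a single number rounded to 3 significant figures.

5.21

The normalizing constant cancels in an odds ratio, so compute prior × likelihood for the two hypotheses only:
  shaft misalignment: 0.30 × 0.51 × 0.51 × 0.28 = 0.021848
  blade erosion: 0.32 × 0.28 × 0.78 × 0.06 = 0.0041933
Odds(shaft misalignment : blade erosion) = 0.021848 / 0.0041933 ≈ 5.21.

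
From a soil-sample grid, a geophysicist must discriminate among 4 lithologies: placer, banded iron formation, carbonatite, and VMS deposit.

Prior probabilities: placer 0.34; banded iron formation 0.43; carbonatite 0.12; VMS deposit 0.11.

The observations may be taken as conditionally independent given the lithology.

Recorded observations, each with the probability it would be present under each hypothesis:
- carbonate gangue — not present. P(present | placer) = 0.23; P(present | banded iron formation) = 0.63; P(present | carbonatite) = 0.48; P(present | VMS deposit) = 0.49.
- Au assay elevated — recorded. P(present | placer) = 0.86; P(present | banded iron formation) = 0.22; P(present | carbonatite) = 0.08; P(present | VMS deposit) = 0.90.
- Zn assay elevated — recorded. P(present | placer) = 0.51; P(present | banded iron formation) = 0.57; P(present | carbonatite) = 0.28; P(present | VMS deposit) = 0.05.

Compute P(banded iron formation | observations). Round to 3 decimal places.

Multiply each prior by the joint likelihood of the evidence pattern (using 1 − P(present | H) for each absent observation):
  placer: 0.34 × (1 − 0.23) × 0.86 × 0.51 = 0.11483
  banded iron formation: 0.43 × (1 − 0.63) × 0.22 × 0.57 = 0.019951
  carbonatite: 0.12 × (1 − 0.48) × 0.08 × 0.28 = 0.0013978
  VMS deposit: 0.11 × (1 − 0.49) × 0.90 × 0.05 = 0.0025245
The unnormalized weights sum to 0.1387.
P(banded iron formation | evidence) = 0.019951 / 0.1387 ≈ 0.144.

0.144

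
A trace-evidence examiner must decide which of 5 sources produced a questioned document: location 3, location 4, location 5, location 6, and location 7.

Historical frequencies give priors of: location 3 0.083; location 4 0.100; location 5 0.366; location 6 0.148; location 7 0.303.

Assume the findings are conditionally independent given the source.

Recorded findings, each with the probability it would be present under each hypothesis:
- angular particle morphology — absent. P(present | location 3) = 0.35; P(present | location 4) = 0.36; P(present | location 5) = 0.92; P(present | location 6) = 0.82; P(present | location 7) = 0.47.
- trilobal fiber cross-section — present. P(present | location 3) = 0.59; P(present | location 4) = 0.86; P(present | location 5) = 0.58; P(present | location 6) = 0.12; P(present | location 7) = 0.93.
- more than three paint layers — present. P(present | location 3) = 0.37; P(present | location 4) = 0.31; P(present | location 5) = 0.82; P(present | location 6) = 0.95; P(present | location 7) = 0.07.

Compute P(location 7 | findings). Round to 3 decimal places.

0.186

Multiply each prior by the joint likelihood of the evidence pattern (using 1 − P(present | H) for each absent finding):
  location 3: 0.083 × (1 − 0.35) × 0.59 × 0.37 = 0.011777
  location 4: 0.100 × (1 − 0.36) × 0.86 × 0.31 = 0.017062
  location 5: 0.366 × (1 − 0.92) × 0.58 × 0.82 = 0.013926
  location 6: 0.148 × (1 − 0.82) × 0.12 × 0.95 = 0.003037
  location 7: 0.303 × (1 − 0.47) × 0.93 × 0.07 = 0.010454
Marginal likelihood of the evidence = 0.056257.
P(location 7 | evidence) = 0.010454 / 0.056257 ≈ 0.186.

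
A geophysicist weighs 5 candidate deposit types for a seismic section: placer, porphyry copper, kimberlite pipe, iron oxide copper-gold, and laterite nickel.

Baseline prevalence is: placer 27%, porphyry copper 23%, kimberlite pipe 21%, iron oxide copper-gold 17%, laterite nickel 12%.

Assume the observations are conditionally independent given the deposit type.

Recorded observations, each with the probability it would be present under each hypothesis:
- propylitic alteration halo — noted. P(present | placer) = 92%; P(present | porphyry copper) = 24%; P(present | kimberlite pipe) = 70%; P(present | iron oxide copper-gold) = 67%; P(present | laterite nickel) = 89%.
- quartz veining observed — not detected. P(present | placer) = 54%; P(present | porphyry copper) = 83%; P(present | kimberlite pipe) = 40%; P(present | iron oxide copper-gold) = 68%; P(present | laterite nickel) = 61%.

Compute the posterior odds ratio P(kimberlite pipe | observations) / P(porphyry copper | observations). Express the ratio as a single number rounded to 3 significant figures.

9.40

Unnormalized posterior weight (prior times the observation likelihoods) for each of the two hypotheses (using 1 − P(present | H) for each absent observation):
  kimberlite pipe: 0.21 × 0.70 × (1 − 0.40) = 0.0882
  porphyry copper: 0.23 × 0.24 × (1 − 0.83) = 0.009384
Odds(kimberlite pipe : porphyry copper) = 0.0882 / 0.009384 ≈ 9.40.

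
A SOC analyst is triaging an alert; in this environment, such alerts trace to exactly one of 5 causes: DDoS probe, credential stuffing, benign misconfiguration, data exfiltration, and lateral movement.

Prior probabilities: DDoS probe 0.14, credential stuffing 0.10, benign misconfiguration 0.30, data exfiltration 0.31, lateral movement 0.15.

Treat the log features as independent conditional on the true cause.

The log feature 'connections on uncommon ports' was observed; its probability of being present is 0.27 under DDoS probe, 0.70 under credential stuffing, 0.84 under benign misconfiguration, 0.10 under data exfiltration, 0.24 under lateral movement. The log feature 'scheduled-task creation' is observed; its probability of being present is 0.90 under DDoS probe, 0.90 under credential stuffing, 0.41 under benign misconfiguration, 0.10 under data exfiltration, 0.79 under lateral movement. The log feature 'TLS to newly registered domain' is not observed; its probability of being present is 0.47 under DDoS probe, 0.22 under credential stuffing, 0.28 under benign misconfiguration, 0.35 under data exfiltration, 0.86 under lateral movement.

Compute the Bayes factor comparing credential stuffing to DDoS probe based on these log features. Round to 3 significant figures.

3.82

Take the product of per-log feature likelihoods under each hypothesis (using 1 − P(present | H) for each absent log feature), then divide.
  credential stuffing: 0.70 × 0.90 × (1 − 0.22) = 0.4914
  DDoS probe: 0.27 × 0.90 × (1 − 0.47) = 0.12879
Bayes factor = 0.4914 / 0.12879 ≈ 3.82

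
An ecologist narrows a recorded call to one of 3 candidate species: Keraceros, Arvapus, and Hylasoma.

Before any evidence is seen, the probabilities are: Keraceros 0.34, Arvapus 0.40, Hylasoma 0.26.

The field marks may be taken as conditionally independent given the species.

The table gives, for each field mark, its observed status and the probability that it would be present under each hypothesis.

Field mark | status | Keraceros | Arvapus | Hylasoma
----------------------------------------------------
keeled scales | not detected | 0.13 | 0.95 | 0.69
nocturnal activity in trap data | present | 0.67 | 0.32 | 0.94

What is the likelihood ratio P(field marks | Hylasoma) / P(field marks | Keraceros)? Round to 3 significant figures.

Joint likelihood of the field mark pattern under each hypothesis (using 1 − P(present | H) for each absent field mark):
  Hylasoma: (1 − 0.69) × 0.94 = 0.2914
  Keraceros: (1 − 0.13) × 0.67 = 0.5829
Bayes factor = 0.2914 / 0.5829 ≈ 0.500

0.500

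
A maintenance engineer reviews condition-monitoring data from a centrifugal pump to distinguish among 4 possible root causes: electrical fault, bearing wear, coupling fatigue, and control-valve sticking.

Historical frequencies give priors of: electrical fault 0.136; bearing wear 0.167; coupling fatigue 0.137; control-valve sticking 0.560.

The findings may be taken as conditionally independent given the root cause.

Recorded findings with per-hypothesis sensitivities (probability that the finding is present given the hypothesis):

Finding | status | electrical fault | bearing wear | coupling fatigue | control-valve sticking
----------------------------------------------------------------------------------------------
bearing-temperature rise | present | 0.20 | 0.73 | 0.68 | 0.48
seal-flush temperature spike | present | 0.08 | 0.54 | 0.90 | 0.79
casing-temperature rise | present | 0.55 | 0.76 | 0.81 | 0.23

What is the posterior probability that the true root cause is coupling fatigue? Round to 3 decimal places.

0.404

By Bayes' rule with conditional independence, the unnormalized weight for each hypothesis is prior × ∏ likelihoods:
  electrical fault: 0.136 × 0.20 × 0.08 × 0.55 = 0.0011968
  bearing wear: 0.167 × 0.73 × 0.54 × 0.76 = 0.050032
  coupling fatigue: 0.137 × 0.68 × 0.90 × 0.81 = 0.067914
  control-valve sticking: 0.560 × 0.48 × 0.79 × 0.23 = 0.048841
The unnormalized weights sum to 0.16798.
P(coupling fatigue | evidence) = 0.067914 / 0.16798 ≈ 0.404.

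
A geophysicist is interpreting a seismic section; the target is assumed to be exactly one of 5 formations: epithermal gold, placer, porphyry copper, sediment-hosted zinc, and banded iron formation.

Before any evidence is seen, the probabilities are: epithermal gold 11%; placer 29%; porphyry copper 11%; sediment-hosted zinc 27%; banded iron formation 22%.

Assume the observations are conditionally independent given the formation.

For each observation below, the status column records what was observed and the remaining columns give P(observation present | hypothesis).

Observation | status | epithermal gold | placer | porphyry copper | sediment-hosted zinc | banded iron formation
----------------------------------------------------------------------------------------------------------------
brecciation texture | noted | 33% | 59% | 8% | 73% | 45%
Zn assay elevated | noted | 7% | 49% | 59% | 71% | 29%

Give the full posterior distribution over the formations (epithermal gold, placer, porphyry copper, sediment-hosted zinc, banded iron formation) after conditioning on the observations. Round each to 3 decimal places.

0.010, 0.322, 0.020, 0.538, 0.110

By Bayes' rule with conditional independence, the unnormalized weight for each hypothesis is prior × ∏ likelihoods:
  epithermal gold: 0.11 × 0.33 × 0.07 = 0.002541
  placer: 0.29 × 0.59 × 0.49 = 0.083839
  porphyry copper: 0.11 × 0.08 × 0.59 = 0.005192
  sediment-hosted zinc: 0.27 × 0.73 × 0.71 = 0.13994
  banded iron formation: 0.22 × 0.45 × 0.29 = 0.02871
The unnormalized weights sum to 0.26022.
P(epithermal gold | evidence) = 0.002541 / 0.26022 ≈ 0.010
P(placer | evidence) = 0.083839 / 0.26022 ≈ 0.322
P(porphyry copper | evidence) = 0.005192 / 0.26022 ≈ 0.020
P(sediment-hosted zinc | evidence) = 0.13994 / 0.26022 ≈ 0.538
P(banded iron formation | evidence) = 0.02871 / 0.26022 ≈ 0.110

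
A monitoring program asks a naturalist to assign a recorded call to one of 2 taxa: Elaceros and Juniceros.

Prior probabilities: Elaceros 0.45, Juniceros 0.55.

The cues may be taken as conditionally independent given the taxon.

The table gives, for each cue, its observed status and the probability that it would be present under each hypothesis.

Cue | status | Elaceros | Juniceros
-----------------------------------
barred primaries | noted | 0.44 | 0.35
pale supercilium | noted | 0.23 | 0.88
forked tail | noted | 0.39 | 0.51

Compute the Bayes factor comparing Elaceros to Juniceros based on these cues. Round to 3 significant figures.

0.251

The Bayes factor is the ratio of the joint likelihoods of the cue pattern under the two hypotheses.
  Elaceros: 0.44 × 0.23 × 0.39 = 0.039468
  Juniceros: 0.35 × 0.88 × 0.51 = 0.15708
Bayes factor = 0.039468 / 0.15708 ≈ 0.251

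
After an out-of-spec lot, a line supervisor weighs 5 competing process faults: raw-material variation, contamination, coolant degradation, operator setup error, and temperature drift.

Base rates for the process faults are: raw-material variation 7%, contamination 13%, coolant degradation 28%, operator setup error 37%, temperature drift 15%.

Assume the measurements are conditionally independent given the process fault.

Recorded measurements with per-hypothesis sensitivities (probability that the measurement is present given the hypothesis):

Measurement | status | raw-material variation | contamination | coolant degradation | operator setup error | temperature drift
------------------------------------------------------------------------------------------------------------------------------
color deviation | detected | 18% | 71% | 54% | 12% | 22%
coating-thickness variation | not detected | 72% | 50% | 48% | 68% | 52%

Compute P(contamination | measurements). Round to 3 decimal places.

By Bayes' rule with conditional independence, the unnormalized weight for each hypothesis is prior × ∏ likelihoods (using 1 − P(present | H) for each absent measurement):
  raw-material variation: 0.07 × 0.18 × (1 − 0.72) = 0.003528
  contamination: 0.13 × 0.71 × (1 − 0.50) = 0.04615
  coolant degradation: 0.28 × 0.54 × (1 − 0.48) = 0.078624
  operator setup error: 0.37 × 0.12 × (1 − 0.68) = 0.014208
  temperature drift: 0.15 × 0.22 × (1 − 0.52) = 0.01584
Normalizing constant Z = 0.003528 + 0.04615 + 0.078624 + 0.014208 + 0.01584 = 0.15835.
P(contamination | evidence) = 0.04615 / 0.15835 ≈ 0.291.

0.291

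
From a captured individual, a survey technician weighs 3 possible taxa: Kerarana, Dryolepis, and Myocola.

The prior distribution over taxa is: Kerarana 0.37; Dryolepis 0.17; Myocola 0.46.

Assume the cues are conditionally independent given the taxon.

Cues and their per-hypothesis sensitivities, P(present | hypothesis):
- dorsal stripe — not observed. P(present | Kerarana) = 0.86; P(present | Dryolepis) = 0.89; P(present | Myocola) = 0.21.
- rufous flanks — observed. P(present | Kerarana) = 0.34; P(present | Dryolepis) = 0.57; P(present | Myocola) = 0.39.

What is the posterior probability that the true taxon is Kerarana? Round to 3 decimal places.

For each hypothesis, the unnormalized posterior weight is prior × product of the cue likelihoods (using 1 − P(present | H) for each absent cue):
  Kerarana: 0.37 × (1 − 0.86) × 0.34 = 0.017612
  Dryolepis: 0.17 × (1 − 0.89) × 0.57 = 0.010659
  Myocola: 0.46 × (1 − 0.21) × 0.39 = 0.14173
Normalizing constant Z = 0.017612 + 0.010659 + 0.14173 = 0.17.
P(Kerarana | evidence) = 0.017612 / 0.17 ≈ 0.104.

0.104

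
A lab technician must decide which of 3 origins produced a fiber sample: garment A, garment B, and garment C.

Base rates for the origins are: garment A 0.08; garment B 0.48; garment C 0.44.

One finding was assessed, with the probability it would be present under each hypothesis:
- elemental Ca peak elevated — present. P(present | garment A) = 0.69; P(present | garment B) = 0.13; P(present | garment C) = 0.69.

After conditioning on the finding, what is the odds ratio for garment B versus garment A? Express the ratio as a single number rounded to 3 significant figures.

The normalizing constant cancels in an odds ratio, so compute prior × likelihood for the two hypotheses only:
  garment B: 0.48 × 0.13 = 0.0624
  garment A: 0.08 × 0.69 = 0.0552
Odds(garment B : garment A) = 0.0624 / 0.0552 ≈ 1.13.

1.13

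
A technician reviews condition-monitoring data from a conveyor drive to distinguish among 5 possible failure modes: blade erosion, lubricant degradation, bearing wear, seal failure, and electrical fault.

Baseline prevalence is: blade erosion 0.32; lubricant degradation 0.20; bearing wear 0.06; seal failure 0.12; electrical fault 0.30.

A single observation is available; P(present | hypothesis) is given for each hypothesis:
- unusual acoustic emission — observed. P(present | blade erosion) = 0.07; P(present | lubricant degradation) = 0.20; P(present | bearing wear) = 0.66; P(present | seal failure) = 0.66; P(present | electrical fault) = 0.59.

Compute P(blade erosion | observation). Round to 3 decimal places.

For each hypothesis, the unnormalized posterior weight is prior × likelihood:
  blade erosion: 0.32 × 0.07 = 0.0224
  lubricant degradation: 0.20 × 0.20 = 0.04
  bearing wear: 0.06 × 0.66 = 0.0396
  seal failure: 0.12 × 0.66 = 0.0792
  electrical fault: 0.30 × 0.59 = 0.177
Normalizing constant Z = 0.0224 + 0.04 + 0.0396 + 0.0792 + 0.177 = 0.3582.
P(blade erosion | evidence) = 0.0224 / 0.3582 ≈ 0.063.

0.063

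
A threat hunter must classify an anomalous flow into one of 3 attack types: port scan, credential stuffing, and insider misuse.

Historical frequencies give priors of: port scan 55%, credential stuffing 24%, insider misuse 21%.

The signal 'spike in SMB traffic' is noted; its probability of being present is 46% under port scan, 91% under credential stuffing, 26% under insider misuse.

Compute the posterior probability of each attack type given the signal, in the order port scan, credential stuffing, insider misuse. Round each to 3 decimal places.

0.481, 0.415, 0.104

Multiply each prior by the likelihood of the signal:
  port scan: 0.55 × 0.46 = 0.253
  credential stuffing: 0.24 × 0.91 = 0.2184
  insider misuse: 0.21 × 0.26 = 0.0546
Marginal likelihood of the evidence = 0.526.
P(port scan | evidence) = 0.253 / 0.526 ≈ 0.481
P(credential stuffing | evidence) = 0.2184 / 0.526 ≈ 0.415
P(insider misuse | evidence) = 0.0546 / 0.526 ≈ 0.104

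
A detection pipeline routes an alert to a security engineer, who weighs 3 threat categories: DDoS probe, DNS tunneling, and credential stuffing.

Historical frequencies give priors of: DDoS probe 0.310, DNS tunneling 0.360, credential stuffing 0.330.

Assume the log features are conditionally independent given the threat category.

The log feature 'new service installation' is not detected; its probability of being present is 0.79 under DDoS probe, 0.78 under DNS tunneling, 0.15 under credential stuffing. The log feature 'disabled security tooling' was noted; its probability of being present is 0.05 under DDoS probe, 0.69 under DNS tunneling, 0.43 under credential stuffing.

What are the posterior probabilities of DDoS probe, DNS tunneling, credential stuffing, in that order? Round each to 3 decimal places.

0.018, 0.306, 0.676

Multiply each prior by the joint likelihood of the log feature pattern (using 1 − P(present | H) for each absent log feature):
  DDoS probe: 0.310 × (1 − 0.79) × 0.05 = 0.003255
  DNS tunneling: 0.360 × (1 − 0.78) × 0.69 = 0.054648
  credential stuffing: 0.330 × (1 − 0.15) × 0.43 = 0.12062
Marginal likelihood of the evidence = 0.17852.
P(DDoS probe | evidence) = 0.003255 / 0.17852 ≈ 0.018
P(DNS tunneling | evidence) = 0.054648 / 0.17852 ≈ 0.306
P(credential stuffing | evidence) = 0.12062 / 0.17852 ≈ 0.676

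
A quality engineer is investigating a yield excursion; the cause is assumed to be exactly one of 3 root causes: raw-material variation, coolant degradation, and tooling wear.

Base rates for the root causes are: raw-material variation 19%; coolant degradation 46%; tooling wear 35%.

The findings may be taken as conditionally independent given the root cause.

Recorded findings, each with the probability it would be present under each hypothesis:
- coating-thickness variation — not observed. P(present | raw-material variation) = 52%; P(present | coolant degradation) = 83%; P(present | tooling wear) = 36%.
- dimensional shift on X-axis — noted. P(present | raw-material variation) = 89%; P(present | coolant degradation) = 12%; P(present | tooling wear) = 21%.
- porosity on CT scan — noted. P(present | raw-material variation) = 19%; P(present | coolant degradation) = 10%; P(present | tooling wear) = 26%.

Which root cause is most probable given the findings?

raw-material variation

By Bayes' rule with conditional independence, the unnormalized weight for each hypothesis is prior × ∏ likelihoods (using 1 − P(present | H) for each absent finding):
  raw-material variation: 0.19 × (1 − 0.52) × 0.89 × 0.19 = 0.015422
  coolant degradation: 0.46 × (1 − 0.83) × 0.12 × 0.10 = 0.0009384
  tooling wear: 0.35 × (1 − 0.36) × 0.21 × 0.26 = 0.01223
Normalizing constant Z = 0.015422 + 0.0009384 + 0.01223 = 0.028591.
P(raw-material variation | evidence) ≈ 0.015422 / 0.028591 ≈ 0.539
P(coolant degradation | evidence) ≈ 0.0009384 / 0.028591 ≈ 0.033
P(tooling wear | evidence) ≈ 0.01223 / 0.028591 ≈ 0.428
The largest is 0.539, so raw-material variation is most probable.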